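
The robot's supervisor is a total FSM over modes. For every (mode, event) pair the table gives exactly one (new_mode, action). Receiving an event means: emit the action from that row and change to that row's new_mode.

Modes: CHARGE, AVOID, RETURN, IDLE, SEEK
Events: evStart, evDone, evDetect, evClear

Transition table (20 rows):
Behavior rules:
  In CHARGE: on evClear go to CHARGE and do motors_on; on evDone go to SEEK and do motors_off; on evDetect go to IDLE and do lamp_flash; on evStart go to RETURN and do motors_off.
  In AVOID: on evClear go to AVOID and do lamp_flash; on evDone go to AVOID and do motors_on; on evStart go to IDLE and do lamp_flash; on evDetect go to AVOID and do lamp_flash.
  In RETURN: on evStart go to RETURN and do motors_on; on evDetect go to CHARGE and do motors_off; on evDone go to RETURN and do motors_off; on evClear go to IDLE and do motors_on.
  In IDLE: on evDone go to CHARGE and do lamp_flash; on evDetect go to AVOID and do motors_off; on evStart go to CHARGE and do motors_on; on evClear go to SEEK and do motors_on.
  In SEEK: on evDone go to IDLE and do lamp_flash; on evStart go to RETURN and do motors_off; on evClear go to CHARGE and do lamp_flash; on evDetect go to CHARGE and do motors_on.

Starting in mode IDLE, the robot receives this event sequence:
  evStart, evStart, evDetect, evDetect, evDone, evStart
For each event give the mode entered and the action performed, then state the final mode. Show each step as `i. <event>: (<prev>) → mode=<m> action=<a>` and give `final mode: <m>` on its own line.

1. evStart: (IDLE) → mode=CHARGE action=motors_on
2. evStart: (CHARGE) → mode=RETURN action=motors_off
3. evDetect: (RETURN) → mode=CHARGE action=motors_off
4. evDetect: (CHARGE) → mode=IDLE action=lamp_flash
5. evDone: (IDLE) → mode=CHARGE action=lamp_flash
6. evStart: (CHARGE) → mode=RETURN action=motors_off

final mode: RETURN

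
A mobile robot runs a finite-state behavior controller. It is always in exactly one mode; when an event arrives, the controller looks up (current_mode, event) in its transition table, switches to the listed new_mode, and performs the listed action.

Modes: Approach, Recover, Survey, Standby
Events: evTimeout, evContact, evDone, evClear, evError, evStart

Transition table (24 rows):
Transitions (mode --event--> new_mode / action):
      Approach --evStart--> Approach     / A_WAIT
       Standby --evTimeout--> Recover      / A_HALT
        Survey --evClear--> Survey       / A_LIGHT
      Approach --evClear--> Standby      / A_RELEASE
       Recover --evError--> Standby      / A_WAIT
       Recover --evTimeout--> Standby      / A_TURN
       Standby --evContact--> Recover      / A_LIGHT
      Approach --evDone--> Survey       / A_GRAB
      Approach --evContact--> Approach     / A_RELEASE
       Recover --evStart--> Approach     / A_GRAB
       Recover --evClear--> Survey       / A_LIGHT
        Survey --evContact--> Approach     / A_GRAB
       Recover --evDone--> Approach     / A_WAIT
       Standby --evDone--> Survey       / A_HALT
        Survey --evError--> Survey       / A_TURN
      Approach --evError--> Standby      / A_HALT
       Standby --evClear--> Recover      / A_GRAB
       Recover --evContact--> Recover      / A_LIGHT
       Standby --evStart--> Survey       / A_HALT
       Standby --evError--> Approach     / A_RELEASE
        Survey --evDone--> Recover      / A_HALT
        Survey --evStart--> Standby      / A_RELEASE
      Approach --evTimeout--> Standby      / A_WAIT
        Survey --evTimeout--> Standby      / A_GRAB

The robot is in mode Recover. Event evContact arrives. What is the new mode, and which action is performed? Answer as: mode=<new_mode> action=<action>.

current mode = Recover; filter table to that mode:
  (Recover, evError) → (Standby, A_WAIT)
  (Recover, evTimeout) → (Standby, A_TURN)
  (Recover, evStart) → (Approach, A_GRAB)
  (Recover, evClear) → (Survey, A_LIGHT)
  (Recover, evDone) → (Approach, A_WAIT)
  (Recover, evContact) → (Recover, A_LIGHT)  ← event matches
event = evContact selects (Recover, A_LIGHT)

mode=Recover action=A_LIGHT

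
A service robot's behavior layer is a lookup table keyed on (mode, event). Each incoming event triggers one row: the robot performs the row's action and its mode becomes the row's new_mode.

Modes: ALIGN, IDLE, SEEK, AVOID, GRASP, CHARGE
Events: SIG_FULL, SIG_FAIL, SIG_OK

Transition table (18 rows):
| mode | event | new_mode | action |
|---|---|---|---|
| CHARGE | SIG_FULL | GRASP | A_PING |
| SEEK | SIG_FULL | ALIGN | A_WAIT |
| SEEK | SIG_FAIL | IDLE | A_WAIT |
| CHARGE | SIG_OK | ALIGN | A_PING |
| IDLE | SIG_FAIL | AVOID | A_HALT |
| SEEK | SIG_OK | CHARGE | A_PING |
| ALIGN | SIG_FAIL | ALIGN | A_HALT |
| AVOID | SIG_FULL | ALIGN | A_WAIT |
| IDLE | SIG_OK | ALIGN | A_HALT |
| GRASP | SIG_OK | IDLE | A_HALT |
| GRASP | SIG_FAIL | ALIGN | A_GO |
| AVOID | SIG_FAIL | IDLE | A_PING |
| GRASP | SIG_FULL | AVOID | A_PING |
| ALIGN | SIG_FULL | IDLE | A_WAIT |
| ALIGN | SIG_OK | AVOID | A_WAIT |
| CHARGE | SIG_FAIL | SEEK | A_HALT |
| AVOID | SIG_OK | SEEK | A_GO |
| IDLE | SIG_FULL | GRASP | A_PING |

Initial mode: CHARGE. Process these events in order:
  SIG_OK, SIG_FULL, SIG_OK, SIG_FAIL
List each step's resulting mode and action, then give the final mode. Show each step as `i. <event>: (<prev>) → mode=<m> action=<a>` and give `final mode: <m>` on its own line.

final mode: ALIGN

1. SIG_OK: (CHARGE) → mode=ALIGN action=A_PING
2. SIG_FULL: (ALIGN) → mode=IDLE action=A_WAIT
3. SIG_OK: (IDLE) → mode=ALIGN action=A_HALT
4. SIG_FAIL: (ALIGN) → mode=ALIGN action=A_HALT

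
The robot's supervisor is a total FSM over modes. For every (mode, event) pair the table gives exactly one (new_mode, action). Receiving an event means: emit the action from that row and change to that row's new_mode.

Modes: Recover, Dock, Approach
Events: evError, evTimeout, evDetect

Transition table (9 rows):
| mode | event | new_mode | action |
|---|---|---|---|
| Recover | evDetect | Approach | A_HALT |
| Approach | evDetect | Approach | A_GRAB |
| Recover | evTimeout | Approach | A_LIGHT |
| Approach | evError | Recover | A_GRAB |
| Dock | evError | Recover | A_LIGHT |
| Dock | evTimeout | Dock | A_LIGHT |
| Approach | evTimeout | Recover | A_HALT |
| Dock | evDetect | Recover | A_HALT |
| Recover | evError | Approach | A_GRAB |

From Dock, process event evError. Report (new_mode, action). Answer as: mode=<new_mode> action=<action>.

mode=Recover action=A_LIGHT

current mode = Dock; filter table to that mode:
  (Dock, evError) → (Recover, A_LIGHT)  ← event matches
  (Dock, evTimeout) → (Dock, A_LIGHT)
  (Dock, evDetect) → (Recover, A_HALT)
event = evError selects (Recover, A_LIGHT)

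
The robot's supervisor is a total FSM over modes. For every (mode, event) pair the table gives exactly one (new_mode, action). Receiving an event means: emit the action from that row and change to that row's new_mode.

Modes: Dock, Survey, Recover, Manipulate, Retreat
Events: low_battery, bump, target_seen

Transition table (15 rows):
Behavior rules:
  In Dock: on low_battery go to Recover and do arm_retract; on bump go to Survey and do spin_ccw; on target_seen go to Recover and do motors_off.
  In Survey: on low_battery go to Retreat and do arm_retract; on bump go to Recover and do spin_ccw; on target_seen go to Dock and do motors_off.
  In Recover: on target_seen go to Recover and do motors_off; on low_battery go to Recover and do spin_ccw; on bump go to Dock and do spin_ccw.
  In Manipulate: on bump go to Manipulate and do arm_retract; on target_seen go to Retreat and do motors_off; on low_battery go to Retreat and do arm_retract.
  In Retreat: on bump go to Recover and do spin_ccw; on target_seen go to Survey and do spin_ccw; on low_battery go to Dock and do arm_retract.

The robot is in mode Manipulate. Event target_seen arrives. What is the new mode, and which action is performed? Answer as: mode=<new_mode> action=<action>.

mode=Retreat action=motors_off

current mode = Manipulate; filter table to that mode:
  (Manipulate, bump) → (Manipulate, arm_retract)
  (Manipulate, target_seen) → (Retreat, motors_off)  ← event matches
  (Manipulate, low_battery) → (Retreat, arm_retract)
event = target_seen selects (Retreat, motors_off)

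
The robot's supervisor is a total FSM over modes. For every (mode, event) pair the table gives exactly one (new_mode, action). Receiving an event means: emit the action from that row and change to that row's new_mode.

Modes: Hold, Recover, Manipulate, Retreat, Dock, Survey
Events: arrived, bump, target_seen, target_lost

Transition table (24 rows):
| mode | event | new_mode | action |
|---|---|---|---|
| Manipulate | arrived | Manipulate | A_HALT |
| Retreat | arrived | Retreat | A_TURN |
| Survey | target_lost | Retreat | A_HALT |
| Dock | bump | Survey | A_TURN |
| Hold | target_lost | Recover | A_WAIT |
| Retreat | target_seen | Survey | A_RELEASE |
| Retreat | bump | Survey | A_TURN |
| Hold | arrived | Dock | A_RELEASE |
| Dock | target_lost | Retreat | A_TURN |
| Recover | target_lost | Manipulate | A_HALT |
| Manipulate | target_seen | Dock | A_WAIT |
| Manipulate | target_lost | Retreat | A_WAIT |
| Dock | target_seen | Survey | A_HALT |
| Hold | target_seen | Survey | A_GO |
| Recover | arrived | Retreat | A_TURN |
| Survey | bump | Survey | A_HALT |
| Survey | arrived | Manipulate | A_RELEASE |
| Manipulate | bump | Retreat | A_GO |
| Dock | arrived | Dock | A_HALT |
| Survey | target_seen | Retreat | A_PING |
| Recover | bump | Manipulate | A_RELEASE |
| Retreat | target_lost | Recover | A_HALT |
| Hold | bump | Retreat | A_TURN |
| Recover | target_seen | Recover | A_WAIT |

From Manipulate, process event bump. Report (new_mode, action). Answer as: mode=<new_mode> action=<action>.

mode=Retreat action=A_GO

current mode = Manipulate; filter table to that mode:
  (Manipulate, arrived) → (Manipulate, A_HALT)
  (Manipulate, target_seen) → (Dock, A_WAIT)
  (Manipulate, target_lost) → (Retreat, A_WAIT)
  (Manipulate, bump) → (Retreat, A_GO)  ← event matches
event = bump selects (Retreat, A_GO)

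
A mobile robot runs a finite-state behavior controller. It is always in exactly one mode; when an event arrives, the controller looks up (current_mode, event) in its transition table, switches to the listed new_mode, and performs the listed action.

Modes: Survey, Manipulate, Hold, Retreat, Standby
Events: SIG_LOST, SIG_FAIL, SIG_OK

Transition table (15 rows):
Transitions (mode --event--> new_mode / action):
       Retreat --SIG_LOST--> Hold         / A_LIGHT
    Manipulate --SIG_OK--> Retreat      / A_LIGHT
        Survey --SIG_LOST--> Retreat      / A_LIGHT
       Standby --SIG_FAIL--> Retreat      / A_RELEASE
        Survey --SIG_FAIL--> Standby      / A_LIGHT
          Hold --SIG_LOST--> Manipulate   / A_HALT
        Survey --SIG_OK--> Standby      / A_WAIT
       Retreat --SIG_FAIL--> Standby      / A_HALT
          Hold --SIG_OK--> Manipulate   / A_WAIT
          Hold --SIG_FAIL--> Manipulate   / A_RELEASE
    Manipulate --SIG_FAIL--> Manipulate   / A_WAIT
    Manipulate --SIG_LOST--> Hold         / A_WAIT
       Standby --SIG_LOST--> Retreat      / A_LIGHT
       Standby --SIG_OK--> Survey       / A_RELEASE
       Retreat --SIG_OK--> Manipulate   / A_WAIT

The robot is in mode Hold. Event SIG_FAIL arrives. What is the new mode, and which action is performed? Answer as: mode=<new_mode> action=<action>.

current mode = Hold; filter table to that mode:
  (Hold, SIG_LOST) → (Manipulate, A_HALT)
  (Hold, SIG_OK) → (Manipulate, A_WAIT)
  (Hold, SIG_FAIL) → (Manipulate, A_RELEASE)  ← event matches
event = SIG_FAIL selects (Manipulate, A_RELEASE)

mode=Manipulate action=A_RELEASE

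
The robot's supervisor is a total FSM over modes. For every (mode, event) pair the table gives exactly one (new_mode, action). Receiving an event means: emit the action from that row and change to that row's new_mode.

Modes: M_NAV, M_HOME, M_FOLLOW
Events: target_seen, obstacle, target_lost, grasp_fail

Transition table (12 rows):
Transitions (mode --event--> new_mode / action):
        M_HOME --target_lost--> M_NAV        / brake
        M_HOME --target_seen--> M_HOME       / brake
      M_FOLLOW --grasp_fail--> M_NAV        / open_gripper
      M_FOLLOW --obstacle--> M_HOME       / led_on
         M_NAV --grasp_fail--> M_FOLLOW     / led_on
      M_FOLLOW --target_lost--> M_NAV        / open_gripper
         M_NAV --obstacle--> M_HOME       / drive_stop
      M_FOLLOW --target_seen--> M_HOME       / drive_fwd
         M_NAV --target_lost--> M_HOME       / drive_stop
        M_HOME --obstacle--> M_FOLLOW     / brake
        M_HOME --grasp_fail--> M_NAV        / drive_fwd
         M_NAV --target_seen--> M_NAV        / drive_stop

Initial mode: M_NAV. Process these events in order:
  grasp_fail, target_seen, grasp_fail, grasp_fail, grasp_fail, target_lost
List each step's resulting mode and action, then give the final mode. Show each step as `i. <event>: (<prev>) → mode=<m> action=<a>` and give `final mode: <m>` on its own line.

1. grasp_fail: (M_NAV) → mode=M_FOLLOW action=led_on
2. target_seen: (M_FOLLOW) → mode=M_HOME action=drive_fwd
3. grasp_fail: (M_HOME) → mode=M_NAV action=drive_fwd
4. grasp_fail: (M_NAV) → mode=M_FOLLOW action=led_on
5. grasp_fail: (M_FOLLOW) → mode=M_NAV action=open_gripper
6. target_lost: (M_NAV) → mode=M_HOME action=drive_stop

final mode: M_HOME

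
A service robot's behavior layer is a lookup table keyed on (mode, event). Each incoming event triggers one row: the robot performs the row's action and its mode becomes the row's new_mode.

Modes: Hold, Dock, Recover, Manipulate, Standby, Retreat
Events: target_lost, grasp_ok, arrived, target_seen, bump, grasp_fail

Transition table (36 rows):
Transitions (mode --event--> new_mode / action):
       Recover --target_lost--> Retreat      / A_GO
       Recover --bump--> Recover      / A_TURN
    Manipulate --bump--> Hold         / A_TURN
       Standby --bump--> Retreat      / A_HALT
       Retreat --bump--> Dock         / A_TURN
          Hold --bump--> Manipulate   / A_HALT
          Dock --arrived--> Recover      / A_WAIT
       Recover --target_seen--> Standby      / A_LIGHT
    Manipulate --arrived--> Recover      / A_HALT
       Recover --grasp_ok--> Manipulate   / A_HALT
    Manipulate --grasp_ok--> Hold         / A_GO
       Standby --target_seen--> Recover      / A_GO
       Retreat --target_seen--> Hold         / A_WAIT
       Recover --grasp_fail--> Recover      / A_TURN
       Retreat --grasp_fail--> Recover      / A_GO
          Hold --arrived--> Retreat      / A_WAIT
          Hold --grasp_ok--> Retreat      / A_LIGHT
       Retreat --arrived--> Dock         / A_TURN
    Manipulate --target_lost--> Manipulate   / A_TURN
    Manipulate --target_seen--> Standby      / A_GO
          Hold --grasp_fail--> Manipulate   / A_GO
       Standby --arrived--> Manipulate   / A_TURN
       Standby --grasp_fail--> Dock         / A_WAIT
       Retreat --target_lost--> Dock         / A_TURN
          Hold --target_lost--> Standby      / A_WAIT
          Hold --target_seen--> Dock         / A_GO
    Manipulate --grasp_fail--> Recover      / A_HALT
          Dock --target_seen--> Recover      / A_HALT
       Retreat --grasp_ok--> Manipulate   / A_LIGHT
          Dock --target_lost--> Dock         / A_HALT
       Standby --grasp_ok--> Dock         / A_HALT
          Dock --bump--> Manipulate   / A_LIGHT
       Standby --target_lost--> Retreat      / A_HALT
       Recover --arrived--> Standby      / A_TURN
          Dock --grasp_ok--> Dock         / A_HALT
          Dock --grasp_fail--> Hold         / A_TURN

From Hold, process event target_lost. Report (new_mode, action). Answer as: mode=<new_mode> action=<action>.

current mode = Hold; filter table to that mode:
  (Hold, bump) → (Manipulate, A_HALT)
  (Hold, arrived) → (Retreat, A_WAIT)
  (Hold, grasp_ok) → (Retreat, A_LIGHT)
  (Hold, grasp_fail) → (Manipulate, A_GO)
  (Hold, target_lost) → (Standby, A_WAIT)  ← event matches
  (Hold, target_seen) → (Dock, A_GO)
event = target_lost selects (Standby, A_WAIT)

mode=Standby action=A_WAIT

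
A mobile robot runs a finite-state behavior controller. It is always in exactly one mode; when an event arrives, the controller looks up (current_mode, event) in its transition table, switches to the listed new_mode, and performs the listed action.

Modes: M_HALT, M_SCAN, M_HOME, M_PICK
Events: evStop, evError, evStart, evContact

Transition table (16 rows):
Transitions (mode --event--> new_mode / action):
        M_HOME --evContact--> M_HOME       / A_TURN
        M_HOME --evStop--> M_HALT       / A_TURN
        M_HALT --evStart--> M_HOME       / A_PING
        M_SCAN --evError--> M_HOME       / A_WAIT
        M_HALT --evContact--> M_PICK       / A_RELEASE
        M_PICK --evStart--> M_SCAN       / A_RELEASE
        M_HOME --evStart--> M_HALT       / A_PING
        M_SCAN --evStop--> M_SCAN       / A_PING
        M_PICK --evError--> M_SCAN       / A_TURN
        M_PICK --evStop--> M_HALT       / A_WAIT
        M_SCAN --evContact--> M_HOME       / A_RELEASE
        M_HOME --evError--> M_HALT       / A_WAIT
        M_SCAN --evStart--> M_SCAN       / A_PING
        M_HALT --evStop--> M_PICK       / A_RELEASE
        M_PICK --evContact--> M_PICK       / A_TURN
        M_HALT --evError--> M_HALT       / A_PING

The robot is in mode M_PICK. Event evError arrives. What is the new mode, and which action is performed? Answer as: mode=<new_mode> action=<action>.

mode=M_SCAN action=A_TURN

current mode = M_PICK; filter table to that mode:
  (M_PICK, evStart) → (M_SCAN, A_RELEASE)
  (M_PICK, evError) → (M_SCAN, A_TURN)  ← event matches
  (M_PICK, evStop) → (M_HALT, A_WAIT)
  (M_PICK, evContact) → (M_PICK, A_TURN)
event = evError selects (M_SCAN, A_TURN)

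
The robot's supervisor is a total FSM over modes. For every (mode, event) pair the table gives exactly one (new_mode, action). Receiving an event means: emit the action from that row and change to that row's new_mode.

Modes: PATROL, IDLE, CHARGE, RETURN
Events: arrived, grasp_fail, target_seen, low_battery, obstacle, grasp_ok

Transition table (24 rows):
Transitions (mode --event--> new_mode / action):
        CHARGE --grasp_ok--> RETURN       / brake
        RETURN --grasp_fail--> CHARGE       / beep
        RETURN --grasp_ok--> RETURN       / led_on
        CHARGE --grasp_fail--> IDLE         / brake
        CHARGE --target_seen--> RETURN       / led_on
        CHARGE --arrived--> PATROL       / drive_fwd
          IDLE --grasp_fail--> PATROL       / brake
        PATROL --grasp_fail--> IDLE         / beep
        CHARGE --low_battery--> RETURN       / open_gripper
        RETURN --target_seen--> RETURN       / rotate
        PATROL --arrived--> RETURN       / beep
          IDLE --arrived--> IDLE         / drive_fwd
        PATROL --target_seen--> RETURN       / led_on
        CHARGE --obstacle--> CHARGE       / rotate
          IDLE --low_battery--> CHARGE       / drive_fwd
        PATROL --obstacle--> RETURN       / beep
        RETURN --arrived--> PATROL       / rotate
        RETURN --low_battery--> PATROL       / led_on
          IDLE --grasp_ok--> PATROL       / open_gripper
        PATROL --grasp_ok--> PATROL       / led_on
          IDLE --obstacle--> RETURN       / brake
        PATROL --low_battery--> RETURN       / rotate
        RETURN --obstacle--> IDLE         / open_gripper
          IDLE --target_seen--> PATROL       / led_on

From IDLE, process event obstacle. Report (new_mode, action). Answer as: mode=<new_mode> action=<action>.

current mode = IDLE; filter table to that mode:
  (IDLE, grasp_fail) → (PATROL, brake)
  (IDLE, arrived) → (IDLE, drive_fwd)
  (IDLE, low_battery) → (CHARGE, drive_fwd)
  (IDLE, grasp_ok) → (PATROL, open_gripper)
  (IDLE, obstacle) → (RETURN, brake)  ← event matches
  (IDLE, target_seen) → (PATROL, led_on)
event = obstacle selects (RETURN, brake)

mode=RETURN action=brake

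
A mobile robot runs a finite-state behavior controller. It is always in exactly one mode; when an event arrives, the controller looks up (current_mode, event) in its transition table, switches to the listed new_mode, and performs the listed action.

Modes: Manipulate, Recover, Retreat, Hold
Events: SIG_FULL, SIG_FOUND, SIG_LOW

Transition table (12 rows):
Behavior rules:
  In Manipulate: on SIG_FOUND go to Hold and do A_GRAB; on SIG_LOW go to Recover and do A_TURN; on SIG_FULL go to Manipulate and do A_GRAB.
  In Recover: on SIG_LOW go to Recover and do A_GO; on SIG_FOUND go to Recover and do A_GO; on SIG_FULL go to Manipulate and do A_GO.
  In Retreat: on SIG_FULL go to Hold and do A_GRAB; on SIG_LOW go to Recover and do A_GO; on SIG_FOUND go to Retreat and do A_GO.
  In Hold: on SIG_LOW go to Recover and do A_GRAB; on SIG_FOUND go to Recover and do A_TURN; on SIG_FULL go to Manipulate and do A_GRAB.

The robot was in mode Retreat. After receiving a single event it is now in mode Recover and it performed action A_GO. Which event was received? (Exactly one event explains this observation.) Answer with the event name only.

SIG_LOW

try SIG_FULL: (Retreat, SIG_FULL) → (Hold, A_GRAB)
try SIG_FOUND: (Retreat, SIG_FOUND) → (Retreat, A_GO)
try SIG_LOW: (Retreat, SIG_LOW) → (Recover, A_GO)  ← matches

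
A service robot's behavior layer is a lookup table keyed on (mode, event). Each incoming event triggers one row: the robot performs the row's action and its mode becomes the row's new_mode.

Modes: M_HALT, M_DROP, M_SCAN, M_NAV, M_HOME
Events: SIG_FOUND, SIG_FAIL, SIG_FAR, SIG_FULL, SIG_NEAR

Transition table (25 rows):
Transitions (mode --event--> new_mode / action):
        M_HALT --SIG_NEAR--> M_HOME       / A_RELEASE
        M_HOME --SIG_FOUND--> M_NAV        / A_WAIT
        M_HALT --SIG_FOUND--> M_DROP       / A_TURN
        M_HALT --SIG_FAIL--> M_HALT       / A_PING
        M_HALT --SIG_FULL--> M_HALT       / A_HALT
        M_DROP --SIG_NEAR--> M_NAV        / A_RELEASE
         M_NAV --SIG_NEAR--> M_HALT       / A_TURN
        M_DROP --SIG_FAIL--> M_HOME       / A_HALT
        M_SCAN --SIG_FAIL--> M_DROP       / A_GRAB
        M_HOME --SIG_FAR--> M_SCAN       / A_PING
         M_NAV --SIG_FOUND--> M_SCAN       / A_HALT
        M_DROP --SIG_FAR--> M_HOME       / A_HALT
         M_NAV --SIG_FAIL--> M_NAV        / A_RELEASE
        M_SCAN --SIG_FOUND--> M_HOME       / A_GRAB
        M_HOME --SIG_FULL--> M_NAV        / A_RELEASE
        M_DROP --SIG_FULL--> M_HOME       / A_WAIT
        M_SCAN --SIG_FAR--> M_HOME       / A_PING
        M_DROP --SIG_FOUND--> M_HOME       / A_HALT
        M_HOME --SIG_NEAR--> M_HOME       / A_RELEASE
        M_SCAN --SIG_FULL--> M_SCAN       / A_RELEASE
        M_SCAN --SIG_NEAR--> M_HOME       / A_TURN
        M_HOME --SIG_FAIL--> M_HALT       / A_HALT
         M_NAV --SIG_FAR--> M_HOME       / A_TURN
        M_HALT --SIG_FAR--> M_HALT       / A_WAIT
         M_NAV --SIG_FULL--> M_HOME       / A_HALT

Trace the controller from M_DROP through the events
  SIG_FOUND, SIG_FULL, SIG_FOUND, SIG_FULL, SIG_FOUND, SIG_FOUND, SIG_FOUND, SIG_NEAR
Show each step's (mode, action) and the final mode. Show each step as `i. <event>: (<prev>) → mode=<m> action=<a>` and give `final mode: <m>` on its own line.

final mode: M_HOME

1. SIG_FOUND: (M_DROP) → mode=M_HOME action=A_HALT
2. SIG_FULL: (M_HOME) → mode=M_NAV action=A_RELEASE
3. SIG_FOUND: (M_NAV) → mode=M_SCAN action=A_HALT
4. SIG_FULL: (M_SCAN) → mode=M_SCAN action=A_RELEASE
5. SIG_FOUND: (M_SCAN) → mode=M_HOME action=A_GRAB
6. SIG_FOUND: (M_HOME) → mode=M_NAV action=A_WAIT
7. SIG_FOUND: (M_NAV) → mode=M_SCAN action=A_HALT
8. SIG_NEAR: (M_SCAN) → mode=M_HOME action=A_TURN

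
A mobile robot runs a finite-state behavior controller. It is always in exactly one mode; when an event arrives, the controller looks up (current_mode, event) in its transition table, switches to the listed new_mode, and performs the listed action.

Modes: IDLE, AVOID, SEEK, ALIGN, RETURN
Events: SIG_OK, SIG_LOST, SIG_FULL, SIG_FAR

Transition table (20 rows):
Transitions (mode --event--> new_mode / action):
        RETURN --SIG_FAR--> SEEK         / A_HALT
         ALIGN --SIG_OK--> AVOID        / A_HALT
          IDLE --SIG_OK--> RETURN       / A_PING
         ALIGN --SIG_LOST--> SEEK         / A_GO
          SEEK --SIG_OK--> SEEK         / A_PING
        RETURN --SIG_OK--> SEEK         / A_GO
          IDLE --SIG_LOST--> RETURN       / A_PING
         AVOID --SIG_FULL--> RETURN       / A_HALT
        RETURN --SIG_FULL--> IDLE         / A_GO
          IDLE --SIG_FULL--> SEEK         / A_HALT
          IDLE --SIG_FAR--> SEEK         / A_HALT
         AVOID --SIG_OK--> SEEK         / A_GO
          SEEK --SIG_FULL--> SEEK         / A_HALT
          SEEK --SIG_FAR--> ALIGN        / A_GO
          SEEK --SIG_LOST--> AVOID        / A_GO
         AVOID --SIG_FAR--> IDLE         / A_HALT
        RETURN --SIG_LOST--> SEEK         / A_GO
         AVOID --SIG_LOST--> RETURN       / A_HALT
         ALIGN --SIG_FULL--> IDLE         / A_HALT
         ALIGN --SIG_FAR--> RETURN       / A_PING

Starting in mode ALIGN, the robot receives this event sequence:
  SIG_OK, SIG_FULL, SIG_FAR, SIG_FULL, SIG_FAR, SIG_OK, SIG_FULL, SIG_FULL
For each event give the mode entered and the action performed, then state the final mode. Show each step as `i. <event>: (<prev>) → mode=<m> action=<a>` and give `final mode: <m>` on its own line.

1. SIG_OK: (ALIGN) → mode=AVOID action=A_HALT
2. SIG_FULL: (AVOID) → mode=RETURN action=A_HALT
3. SIG_FAR: (RETURN) → mode=SEEK action=A_HALT
4. SIG_FULL: (SEEK) → mode=SEEK action=A_HALT
5. SIG_FAR: (SEEK) → mode=ALIGN action=A_GO
6. SIG_OK: (ALIGN) → mode=AVOID action=A_HALT
7. SIG_FULL: (AVOID) → mode=RETURN action=A_HALT
8. SIG_FULL: (RETURN) → mode=IDLE action=A_GO

final mode: IDLE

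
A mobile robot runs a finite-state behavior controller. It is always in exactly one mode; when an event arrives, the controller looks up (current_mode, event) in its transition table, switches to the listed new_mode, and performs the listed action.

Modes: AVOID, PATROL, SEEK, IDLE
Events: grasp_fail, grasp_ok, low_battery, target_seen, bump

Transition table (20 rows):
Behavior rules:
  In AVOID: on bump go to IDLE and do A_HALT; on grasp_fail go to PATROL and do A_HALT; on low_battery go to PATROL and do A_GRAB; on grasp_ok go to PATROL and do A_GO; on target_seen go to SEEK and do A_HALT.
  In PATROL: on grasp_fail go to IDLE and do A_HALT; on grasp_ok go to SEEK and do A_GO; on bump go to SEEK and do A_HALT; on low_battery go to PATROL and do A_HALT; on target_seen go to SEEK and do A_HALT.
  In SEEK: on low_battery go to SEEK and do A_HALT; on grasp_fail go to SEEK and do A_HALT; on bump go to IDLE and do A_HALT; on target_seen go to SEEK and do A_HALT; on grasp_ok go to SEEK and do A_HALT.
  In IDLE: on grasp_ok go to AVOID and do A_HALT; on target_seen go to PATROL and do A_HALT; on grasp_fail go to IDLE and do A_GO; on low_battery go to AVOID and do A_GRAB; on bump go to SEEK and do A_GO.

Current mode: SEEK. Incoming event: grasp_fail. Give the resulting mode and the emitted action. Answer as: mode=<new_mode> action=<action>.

mode=SEEK action=A_HALT

current mode = SEEK; filter table to that mode:
  (SEEK, low_battery) → (SEEK, A_HALT)
  (SEEK, grasp_fail) → (SEEK, A_HALT)  ← event matches
  (SEEK, bump) → (IDLE, A_HALT)
  (SEEK, target_seen) → (SEEK, A_HALT)
  (SEEK, grasp_ok) → (SEEK, A_HALT)
event = grasp_fail selects (SEEK, A_HALT)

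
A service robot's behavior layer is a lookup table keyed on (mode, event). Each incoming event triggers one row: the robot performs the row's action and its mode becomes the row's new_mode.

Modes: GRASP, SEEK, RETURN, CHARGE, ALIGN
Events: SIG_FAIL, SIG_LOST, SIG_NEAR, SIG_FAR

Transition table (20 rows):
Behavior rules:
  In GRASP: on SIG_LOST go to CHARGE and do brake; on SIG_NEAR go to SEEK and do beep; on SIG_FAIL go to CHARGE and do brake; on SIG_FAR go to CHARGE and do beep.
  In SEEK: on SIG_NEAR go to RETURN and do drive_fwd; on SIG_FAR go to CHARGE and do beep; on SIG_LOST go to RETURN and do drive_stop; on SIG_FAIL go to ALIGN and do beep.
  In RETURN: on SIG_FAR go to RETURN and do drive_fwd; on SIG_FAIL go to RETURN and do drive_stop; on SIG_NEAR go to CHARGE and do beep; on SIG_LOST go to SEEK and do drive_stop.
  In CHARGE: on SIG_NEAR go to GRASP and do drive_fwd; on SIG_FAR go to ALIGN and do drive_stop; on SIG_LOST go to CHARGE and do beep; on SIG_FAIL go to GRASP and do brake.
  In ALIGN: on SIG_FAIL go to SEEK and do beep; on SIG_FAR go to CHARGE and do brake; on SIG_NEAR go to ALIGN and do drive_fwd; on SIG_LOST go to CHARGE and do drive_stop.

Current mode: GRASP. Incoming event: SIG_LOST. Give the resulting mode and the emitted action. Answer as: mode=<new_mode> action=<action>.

mode=CHARGE action=brake

current mode = GRASP; filter table to that mode:
  (GRASP, SIG_LOST) → (CHARGE, brake)  ← event matches
  (GRASP, SIG_NEAR) → (SEEK, beep)
  (GRASP, SIG_FAIL) → (CHARGE, brake)
  (GRASP, SIG_FAR) → (CHARGE, beep)
event = SIG_LOST selects (CHARGE, brake)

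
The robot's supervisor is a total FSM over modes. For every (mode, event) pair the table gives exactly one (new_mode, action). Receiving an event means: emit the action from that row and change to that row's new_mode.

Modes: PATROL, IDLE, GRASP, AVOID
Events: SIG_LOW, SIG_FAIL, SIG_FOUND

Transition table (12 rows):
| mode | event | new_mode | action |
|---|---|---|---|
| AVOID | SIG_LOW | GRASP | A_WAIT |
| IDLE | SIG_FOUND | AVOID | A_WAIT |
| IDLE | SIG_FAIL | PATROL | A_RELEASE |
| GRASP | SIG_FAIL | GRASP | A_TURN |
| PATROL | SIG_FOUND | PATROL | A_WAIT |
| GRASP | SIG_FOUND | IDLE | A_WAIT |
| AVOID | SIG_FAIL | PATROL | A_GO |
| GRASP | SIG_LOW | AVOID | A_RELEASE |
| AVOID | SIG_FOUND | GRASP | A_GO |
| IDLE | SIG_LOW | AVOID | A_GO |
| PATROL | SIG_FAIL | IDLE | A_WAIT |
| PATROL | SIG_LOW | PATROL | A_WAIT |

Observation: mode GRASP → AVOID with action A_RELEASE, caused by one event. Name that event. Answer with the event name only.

try SIG_LOW: (GRASP, SIG_LOW) → (AVOID, A_RELEASE)  ← matches
try SIG_FAIL: (GRASP, SIG_FAIL) → (GRASP, A_TURN)
try SIG_FOUND: (GRASP, SIG_FOUND) → (IDLE, A_WAIT)

SIG_LOW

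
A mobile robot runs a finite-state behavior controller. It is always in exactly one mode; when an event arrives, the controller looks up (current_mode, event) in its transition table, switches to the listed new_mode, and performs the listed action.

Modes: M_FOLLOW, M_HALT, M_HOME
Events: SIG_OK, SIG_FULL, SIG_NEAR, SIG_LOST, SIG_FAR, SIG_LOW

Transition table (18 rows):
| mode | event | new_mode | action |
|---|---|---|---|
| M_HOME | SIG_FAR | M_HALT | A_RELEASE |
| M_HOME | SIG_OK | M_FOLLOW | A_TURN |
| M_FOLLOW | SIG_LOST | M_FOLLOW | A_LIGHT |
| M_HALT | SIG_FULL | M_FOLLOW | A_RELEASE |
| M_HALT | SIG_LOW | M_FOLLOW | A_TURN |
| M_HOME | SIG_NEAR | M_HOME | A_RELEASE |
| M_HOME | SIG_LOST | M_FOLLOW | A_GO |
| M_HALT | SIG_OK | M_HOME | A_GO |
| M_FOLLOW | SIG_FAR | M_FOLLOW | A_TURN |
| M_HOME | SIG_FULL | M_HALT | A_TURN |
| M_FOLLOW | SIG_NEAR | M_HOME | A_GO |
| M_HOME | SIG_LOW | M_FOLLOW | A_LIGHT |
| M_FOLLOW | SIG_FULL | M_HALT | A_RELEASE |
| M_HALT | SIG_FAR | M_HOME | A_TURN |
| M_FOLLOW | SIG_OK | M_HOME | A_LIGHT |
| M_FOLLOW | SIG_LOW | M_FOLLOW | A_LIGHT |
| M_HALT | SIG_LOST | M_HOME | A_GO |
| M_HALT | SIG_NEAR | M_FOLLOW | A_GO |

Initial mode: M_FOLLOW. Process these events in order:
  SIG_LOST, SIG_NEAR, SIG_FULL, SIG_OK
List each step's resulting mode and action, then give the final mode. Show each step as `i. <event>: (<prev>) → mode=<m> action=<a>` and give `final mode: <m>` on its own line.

final mode: M_HOME

1. SIG_LOST: (M_FOLLOW) → mode=M_FOLLOW action=A_LIGHT
2. SIG_NEAR: (M_FOLLOW) → mode=M_HOME action=A_GO
3. SIG_FULL: (M_HOME) → mode=M_HALT action=A_TURN
4. SIG_OK: (M_HALT) → mode=M_HOME action=A_GO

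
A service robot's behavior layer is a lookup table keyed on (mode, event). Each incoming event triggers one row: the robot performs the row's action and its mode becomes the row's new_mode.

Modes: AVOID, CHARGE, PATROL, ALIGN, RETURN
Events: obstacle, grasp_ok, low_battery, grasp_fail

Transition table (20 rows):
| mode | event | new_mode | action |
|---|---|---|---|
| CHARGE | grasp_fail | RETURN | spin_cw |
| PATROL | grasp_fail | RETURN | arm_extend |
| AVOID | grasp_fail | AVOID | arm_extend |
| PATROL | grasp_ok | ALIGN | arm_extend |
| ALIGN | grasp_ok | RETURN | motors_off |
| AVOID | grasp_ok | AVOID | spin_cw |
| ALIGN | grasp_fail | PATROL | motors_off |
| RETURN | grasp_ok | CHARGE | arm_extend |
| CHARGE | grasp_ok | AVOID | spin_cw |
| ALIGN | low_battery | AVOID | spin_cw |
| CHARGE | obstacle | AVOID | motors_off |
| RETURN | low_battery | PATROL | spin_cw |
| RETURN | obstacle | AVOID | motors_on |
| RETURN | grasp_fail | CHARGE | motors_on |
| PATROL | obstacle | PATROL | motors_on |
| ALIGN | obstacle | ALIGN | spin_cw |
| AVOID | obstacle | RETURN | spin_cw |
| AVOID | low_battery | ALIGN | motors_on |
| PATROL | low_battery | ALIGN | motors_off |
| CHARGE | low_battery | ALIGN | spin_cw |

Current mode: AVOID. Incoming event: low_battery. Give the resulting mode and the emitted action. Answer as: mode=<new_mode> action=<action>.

current mode = AVOID; filter table to that mode:
  (AVOID, grasp_fail) → (AVOID, arm_extend)
  (AVOID, grasp_ok) → (AVOID, spin_cw)
  (AVOID, obstacle) → (RETURN, spin_cw)
  (AVOID, low_battery) → (ALIGN, motors_on)  ← event matches
event = low_battery selects (ALIGN, motors_on)

mode=ALIGN action=motors_on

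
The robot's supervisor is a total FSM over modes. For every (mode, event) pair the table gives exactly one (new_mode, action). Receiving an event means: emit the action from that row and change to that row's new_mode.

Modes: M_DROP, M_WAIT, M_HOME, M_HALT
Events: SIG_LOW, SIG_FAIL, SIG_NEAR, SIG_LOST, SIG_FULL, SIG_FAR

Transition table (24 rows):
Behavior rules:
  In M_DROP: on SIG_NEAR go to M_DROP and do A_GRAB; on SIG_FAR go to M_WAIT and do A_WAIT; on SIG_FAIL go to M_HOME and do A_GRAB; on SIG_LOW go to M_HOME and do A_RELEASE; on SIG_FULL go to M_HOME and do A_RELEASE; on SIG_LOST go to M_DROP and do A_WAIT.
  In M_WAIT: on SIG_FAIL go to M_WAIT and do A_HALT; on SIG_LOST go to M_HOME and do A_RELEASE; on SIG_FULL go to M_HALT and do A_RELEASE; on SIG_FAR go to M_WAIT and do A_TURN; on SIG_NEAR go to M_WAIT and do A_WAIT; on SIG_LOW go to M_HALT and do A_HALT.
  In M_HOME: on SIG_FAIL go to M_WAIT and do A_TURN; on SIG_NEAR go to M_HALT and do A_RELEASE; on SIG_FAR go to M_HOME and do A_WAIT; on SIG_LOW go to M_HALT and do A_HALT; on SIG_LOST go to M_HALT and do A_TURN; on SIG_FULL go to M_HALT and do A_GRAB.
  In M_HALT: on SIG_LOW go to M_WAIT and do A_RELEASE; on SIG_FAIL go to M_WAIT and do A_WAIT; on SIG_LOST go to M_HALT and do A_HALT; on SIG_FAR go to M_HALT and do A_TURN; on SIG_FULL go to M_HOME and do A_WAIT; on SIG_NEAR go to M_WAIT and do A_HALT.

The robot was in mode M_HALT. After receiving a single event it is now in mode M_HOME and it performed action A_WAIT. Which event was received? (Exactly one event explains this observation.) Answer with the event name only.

try SIG_LOW: (M_HALT, SIG_LOW) → (M_WAIT, A_RELEASE)
try SIG_FAIL: (M_HALT, SIG_FAIL) → (M_WAIT, A_WAIT)
try SIG_NEAR: (M_HALT, SIG_NEAR) → (M_WAIT, A_HALT)
try SIG_LOST: (M_HALT, SIG_LOST) → (M_HALT, A_HALT)
try SIG_FULL: (M_HALT, SIG_FULL) → (M_HOME, A_WAIT)  ← matches
try SIG_FAR: (M_HALT, SIG_FAR) → (M_HALT, A_TURN)

SIG_FULL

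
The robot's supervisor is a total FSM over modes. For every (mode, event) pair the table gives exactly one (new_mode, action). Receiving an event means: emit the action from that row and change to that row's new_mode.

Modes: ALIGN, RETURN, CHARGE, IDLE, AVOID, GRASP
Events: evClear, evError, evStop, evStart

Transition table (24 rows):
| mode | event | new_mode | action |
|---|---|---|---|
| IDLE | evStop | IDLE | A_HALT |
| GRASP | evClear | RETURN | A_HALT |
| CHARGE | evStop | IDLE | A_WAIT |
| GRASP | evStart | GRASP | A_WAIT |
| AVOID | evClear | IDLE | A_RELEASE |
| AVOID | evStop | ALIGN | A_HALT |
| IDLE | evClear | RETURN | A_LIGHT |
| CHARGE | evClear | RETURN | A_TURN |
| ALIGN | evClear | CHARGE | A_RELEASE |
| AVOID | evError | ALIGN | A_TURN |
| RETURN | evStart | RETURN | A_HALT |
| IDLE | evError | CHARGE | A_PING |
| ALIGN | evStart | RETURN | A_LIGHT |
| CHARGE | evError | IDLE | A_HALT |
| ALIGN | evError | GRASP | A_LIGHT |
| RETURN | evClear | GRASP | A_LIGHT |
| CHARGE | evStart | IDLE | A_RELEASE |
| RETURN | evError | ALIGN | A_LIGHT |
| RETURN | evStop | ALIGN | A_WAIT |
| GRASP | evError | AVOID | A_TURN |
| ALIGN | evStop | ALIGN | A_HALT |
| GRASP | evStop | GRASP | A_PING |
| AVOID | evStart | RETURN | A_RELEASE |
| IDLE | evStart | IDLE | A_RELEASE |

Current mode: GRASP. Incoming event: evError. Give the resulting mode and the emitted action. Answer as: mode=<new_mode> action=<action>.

mode=AVOID action=A_TURN

current mode = GRASP; filter table to that mode:
  (GRASP, evClear) → (RETURN, A_HALT)
  (GRASP, evStart) → (GRASP, A_WAIT)
  (GRASP, evError) → (AVOID, A_TURN)  ← event matches
  (GRASP, evStop) → (GRASP, A_PING)
event = evError selects (AVOID, A_TURN)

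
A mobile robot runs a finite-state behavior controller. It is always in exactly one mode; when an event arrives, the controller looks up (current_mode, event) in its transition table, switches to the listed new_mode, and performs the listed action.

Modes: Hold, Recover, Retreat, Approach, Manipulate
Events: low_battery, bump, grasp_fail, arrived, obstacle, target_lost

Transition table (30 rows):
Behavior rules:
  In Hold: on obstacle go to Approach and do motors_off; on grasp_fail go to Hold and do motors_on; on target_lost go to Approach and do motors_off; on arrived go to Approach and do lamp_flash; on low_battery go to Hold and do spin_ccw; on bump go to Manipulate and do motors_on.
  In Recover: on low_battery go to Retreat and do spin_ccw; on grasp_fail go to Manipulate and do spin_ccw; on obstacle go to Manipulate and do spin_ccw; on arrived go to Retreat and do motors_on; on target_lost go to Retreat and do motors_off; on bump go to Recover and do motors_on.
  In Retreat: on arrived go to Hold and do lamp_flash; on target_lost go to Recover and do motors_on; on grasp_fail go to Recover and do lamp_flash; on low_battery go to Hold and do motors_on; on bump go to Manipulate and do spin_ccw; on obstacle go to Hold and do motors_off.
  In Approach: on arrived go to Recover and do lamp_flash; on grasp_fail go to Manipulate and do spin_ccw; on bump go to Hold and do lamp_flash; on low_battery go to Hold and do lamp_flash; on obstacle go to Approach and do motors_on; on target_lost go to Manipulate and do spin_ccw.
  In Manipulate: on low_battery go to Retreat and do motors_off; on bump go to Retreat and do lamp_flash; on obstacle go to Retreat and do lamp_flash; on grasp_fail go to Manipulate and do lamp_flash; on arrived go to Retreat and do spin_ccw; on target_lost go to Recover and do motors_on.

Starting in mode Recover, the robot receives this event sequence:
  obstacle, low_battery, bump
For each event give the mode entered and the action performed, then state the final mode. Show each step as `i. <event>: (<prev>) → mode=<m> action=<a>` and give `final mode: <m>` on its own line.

1. obstacle: (Recover) → mode=Manipulate action=spin_ccw
2. low_battery: (Manipulate) → mode=Retreat action=motors_off
3. bump: (Retreat) → mode=Manipulate action=spin_ccw

final mode: Manipulate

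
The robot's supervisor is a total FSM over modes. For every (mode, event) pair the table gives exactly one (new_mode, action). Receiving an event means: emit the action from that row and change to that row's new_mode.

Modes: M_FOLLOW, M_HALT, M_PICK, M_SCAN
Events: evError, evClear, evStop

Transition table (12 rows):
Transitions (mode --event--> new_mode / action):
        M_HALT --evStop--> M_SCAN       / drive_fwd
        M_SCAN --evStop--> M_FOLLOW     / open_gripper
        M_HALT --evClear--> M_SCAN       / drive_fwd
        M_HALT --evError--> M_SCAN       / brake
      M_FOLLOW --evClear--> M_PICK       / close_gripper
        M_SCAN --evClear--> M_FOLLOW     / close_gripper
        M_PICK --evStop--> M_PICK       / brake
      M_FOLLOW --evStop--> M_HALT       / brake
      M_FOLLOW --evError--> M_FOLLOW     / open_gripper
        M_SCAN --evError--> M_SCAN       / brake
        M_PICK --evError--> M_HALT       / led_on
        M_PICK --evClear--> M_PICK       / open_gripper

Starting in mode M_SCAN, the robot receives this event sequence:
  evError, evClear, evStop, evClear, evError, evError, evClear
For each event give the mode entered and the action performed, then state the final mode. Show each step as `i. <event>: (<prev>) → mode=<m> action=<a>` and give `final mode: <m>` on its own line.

final mode: M_FOLLOW

1. evError: (M_SCAN) → mode=M_SCAN action=brake
2. evClear: (M_SCAN) → mode=M_FOLLOW action=close_gripper
3. evStop: (M_FOLLOW) → mode=M_HALT action=brake
4. evClear: (M_HALT) → mode=M_SCAN action=drive_fwd
5. evError: (M_SCAN) → mode=M_SCAN action=brake
6. evError: (M_SCAN) → mode=M_SCAN action=brake
7. evClear: (M_SCAN) → mode=M_FOLLOW action=close_gripper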